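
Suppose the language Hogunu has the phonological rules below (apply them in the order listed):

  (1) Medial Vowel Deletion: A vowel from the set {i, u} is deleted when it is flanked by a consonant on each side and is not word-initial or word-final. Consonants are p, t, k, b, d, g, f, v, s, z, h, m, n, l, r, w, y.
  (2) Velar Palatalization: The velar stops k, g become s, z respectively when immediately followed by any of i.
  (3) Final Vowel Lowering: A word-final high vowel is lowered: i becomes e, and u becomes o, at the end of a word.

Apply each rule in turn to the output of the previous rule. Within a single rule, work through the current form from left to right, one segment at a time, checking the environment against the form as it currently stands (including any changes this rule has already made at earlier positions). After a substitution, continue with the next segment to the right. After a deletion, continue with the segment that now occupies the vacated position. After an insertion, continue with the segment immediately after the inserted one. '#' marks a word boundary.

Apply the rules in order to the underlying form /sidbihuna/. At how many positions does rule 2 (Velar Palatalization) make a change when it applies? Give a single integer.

0

(1) Medial Vowel Deletion: [sidbihuna] → [sdbhna]
(2) Velar Palatalization: no change — [sdbhna]
(3) Final Vowel Lowering: no change — [sdbhna]
Rule 2 changed 0 position(s).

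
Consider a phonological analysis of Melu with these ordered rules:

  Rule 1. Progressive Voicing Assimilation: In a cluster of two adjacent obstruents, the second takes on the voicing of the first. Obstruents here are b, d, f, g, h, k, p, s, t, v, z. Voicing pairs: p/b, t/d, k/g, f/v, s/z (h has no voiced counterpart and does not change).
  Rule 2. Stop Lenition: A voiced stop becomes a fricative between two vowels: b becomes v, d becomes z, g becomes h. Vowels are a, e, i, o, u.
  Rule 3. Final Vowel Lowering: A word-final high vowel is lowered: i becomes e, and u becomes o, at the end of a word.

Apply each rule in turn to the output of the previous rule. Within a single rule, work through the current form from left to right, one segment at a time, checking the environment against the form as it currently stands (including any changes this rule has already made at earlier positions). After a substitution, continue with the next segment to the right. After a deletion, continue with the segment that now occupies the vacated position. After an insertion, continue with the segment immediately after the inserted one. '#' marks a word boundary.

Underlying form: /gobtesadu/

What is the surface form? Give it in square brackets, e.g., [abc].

Rule 1 Progressive Voicing Assimilation: [gobtesadu] → [gobdesadu]
Rule 2 Stop Lenition: [gobdesadu] → [gobdesazu]
Rule 3 Final Vowel Lowering: [gobdesazu] → [gobdesazo]

[gobdesazo]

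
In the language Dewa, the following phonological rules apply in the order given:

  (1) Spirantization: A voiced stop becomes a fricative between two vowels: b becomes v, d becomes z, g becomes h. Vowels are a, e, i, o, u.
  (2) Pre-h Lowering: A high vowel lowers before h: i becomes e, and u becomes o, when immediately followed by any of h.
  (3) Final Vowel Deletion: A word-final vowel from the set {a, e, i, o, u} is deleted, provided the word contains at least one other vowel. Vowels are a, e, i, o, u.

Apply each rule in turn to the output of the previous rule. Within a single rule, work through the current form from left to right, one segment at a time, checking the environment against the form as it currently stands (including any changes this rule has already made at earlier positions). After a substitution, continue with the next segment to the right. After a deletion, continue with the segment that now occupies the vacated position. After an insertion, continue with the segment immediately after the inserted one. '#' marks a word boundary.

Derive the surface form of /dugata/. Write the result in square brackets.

(1) Spirantization: [dugata] → [duhata]
(2) Pre-h Lowering: [duhata] → [dohata]
(3) Final Vowel Deletion: [dohata] → [dohat]

[dohat]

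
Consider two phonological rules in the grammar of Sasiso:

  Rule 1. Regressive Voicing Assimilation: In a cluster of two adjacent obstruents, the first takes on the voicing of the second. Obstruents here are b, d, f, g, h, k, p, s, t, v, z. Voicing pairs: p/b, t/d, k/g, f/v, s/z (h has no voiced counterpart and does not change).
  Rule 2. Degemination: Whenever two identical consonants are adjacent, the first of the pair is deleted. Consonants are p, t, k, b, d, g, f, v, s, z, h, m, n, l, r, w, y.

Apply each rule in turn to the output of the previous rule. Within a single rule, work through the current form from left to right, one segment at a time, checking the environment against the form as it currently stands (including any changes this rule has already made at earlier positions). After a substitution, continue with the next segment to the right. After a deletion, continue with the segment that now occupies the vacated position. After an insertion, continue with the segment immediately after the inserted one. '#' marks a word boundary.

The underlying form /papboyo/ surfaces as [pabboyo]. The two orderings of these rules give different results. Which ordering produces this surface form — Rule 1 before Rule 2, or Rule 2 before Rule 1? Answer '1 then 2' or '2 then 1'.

2 then 1

Order 1 then 2:
  1 Regressive Voicing Assimilation: [papboyo] → [pabboyo]
  2 Degemination: [pabboyo] → [paboyo]
  result: [paboyo]
Order 2 then 1:
  2 Degemination: no change — [papboyo]
  1 Regressive Voicing Assimilation: [papboyo] → [pabboyo]
  result: [pabboyo]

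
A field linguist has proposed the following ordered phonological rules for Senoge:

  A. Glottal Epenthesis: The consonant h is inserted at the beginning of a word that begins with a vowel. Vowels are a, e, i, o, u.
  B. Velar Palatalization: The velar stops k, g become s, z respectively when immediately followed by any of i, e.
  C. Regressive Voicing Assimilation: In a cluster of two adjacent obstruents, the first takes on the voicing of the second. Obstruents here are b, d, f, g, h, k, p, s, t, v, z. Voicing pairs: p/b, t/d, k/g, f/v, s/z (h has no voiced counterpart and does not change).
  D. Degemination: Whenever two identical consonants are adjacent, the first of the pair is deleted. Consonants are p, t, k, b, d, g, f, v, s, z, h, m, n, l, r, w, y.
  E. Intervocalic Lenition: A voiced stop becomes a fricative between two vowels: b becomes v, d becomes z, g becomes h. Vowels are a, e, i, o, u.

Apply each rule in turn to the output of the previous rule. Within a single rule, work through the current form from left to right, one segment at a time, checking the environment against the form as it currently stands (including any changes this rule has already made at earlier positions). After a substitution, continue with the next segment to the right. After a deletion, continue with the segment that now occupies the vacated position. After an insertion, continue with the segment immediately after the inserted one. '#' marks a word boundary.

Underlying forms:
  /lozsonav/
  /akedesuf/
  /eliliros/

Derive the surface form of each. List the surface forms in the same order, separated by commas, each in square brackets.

[losonav], [hasezesuf], [heliliros]

/lozsonav/:
  A Glottal Epenthesis: no change — [lozsonav]
  B Velar Palatalization: no change — [lozsonav]
  C Regressive Voicing Assimilation: [lozsonav] → [lossonav]
  D Degemination: [lossonav] → [losonav]
  E Intervocalic Lenition: no change — [losonav]
/akedesuf/:
  A Glottal Epenthesis: [akedesuf] → [hakedesuf]
  B Velar Palatalization: [hakedesuf] → [hasedesuf]
  C Regressive Voicing Assimilation: no change — [hasedesuf]
  D Degemination: no change — [hasedesuf]
  E Intervocalic Lenition: [hasedesuf] → [hasezesuf]
/eliliros/:
  A Glottal Epenthesis: [eliliros] → [heliliros]
  B Velar Palatalization: no change — [heliliros]
  C Regressive Voicing Assimilation: no change — [heliliros]
  D Degemination: no change — [heliliros]
  E Intervocalic Lenition: no change — [heliliros]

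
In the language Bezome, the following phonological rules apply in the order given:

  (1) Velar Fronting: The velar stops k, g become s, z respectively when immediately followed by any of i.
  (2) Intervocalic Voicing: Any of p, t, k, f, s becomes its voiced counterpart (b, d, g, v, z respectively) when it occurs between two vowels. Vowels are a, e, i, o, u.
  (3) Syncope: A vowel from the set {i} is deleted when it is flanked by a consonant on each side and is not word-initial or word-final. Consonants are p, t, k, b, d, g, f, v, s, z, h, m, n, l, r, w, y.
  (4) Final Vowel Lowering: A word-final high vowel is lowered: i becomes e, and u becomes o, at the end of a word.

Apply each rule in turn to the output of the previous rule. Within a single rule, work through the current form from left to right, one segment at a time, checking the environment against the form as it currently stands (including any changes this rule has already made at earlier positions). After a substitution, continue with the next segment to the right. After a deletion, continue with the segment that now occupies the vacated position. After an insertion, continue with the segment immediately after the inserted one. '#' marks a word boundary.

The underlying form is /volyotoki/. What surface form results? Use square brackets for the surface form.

(1) Velar Fronting: [volyotoki] → [volyotosi]
(2) Intervocalic Voicing: [volyotosi] → [volyodozi]
(3) Syncope: no change — [volyodozi]
(4) Final Vowel Lowering: [volyodozi] → [volyodoze]

[volyodoze]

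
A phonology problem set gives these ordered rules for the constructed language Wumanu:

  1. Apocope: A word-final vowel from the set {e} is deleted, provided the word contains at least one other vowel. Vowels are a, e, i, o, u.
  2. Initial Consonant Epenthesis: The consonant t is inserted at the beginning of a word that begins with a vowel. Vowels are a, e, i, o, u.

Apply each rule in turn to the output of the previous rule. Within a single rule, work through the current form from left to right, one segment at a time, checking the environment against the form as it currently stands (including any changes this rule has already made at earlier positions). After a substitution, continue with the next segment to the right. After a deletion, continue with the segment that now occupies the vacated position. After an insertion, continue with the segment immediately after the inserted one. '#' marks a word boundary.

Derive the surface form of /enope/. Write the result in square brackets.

[tenop]

1 Apocope: [enope] → [enop]
2 Initial Consonant Epenthesis: [enop] → [tenop]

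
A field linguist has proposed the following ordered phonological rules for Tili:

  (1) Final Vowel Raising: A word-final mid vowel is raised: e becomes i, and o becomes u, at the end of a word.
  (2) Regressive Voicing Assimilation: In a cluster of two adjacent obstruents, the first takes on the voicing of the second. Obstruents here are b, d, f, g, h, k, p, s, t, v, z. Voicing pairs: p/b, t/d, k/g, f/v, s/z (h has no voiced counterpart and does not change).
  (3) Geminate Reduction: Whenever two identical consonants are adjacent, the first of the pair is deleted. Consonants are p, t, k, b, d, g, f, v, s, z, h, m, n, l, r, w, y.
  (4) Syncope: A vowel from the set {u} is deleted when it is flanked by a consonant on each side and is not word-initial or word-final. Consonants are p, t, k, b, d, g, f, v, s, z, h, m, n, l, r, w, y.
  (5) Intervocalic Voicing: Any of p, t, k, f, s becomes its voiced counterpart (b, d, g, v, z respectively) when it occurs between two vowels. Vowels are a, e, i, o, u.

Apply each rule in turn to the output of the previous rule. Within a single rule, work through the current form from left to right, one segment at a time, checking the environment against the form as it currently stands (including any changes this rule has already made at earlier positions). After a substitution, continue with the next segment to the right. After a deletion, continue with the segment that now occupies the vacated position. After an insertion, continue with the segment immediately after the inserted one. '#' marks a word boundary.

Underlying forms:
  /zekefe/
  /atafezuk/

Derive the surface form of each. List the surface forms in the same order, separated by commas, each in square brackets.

/zekefe/:
  (1) Final Vowel Raising: [zekefe] → [zekefi]
  (2) Regressive Voicing Assimilation: no change — [zekefi]
  (3) Geminate Reduction: no change — [zekefi]
  (4) Syncope: no change — [zekefi]
  (5) Intervocalic Voicing: [zekefi] → [zegevi]
/atafezuk/:
  (1) Final Vowel Raising: no change — [atafezuk]
  (2) Regressive Voicing Assimilation: no change — [atafezuk]
  (3) Geminate Reduction: no change — [atafezuk]
  (4) Syncope: [atafezuk] → [atafezk]
  (5) Intervocalic Voicing: [atafezk] → [adavezk]

[zegevi], [adavezk]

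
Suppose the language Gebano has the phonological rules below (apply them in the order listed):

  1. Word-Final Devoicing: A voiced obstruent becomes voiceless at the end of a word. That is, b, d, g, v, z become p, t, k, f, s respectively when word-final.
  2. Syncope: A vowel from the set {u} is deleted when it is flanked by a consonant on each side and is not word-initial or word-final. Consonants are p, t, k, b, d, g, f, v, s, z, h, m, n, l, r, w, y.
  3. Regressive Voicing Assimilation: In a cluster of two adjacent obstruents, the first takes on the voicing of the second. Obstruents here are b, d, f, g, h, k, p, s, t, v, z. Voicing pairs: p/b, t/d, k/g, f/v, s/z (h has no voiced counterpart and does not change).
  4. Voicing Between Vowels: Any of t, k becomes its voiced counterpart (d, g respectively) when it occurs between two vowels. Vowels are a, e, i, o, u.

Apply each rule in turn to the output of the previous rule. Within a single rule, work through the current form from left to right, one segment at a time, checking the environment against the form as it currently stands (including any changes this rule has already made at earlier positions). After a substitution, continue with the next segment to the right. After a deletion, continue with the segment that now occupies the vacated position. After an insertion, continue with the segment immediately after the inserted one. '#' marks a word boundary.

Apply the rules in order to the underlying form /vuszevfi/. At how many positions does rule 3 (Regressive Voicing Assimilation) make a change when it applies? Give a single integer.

1 Word-Final Devoicing: no change — [vuszevfi]
2 Syncope: [vuszevfi] → [vszevfi]
3 Regressive Voicing Assimilation: [vszevfi] → [fzzeffi]
4 Voicing Between Vowels: no change — [fzzeffi]
Rule 3 changed 3 position(s).

3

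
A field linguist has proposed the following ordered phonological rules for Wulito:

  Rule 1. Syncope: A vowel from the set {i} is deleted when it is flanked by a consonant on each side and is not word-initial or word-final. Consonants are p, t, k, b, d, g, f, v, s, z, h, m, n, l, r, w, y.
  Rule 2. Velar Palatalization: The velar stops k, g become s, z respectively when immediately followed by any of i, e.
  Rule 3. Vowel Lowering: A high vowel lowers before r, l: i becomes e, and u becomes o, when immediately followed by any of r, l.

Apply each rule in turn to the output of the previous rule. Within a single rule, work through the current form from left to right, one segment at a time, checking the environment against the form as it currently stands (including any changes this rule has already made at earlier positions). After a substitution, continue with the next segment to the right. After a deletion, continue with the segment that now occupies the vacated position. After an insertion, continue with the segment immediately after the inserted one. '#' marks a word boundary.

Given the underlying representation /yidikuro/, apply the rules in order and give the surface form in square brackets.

Rule 1 Syncope: [yidikuro] → [ydkuro]
Rule 2 Velar Palatalization: no change — [ydkuro]
Rule 3 Vowel Lowering: [ydkuro] → [ydkoro]

[ydkoro]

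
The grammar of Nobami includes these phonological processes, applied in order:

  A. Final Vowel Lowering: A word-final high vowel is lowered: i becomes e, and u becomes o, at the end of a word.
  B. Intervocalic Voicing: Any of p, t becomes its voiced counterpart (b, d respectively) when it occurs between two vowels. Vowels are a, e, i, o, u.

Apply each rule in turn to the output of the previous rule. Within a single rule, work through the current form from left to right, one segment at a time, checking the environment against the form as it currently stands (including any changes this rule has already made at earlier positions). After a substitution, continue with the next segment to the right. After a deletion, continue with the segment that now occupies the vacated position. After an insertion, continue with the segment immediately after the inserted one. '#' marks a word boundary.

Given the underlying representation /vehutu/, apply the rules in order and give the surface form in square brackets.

[vehudo]

A Final Vowel Lowering: [vehutu] → [vehuto]
B Intervocalic Voicing: [vehuto] → [vehudo]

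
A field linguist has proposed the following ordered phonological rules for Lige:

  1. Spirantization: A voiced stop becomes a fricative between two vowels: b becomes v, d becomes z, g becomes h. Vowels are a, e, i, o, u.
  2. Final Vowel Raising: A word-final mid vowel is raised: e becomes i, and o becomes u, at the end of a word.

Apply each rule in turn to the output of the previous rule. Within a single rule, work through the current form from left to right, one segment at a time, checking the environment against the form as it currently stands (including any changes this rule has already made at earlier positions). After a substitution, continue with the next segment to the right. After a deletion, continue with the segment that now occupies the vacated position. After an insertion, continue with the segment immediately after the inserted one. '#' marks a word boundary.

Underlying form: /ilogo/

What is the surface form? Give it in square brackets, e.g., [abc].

[ilohu]

1 Spirantization: [ilogo] → [iloho]
2 Final Vowel Raising: [iloho] → [ilohu]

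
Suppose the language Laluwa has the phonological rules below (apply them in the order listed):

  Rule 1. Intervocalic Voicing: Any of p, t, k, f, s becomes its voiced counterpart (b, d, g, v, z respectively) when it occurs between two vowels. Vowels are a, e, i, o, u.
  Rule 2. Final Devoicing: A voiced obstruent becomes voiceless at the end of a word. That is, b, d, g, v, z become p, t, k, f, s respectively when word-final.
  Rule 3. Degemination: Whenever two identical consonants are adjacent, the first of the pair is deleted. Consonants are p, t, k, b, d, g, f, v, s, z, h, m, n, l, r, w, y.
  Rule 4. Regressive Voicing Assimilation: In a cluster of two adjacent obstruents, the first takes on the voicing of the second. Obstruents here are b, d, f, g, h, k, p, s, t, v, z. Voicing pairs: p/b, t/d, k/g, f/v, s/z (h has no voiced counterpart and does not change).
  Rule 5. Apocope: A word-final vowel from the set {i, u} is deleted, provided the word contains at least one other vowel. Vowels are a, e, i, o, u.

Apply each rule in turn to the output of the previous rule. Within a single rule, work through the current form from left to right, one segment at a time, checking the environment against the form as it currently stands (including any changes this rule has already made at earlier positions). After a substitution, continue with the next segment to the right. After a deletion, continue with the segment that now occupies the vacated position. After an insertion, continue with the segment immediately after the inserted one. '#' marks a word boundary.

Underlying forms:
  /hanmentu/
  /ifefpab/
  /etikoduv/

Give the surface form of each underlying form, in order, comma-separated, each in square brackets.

/hanmentu/:
  Rule 1 Intervocalic Voicing: no change — [hanmentu]
  Rule 2 Final Devoicing: no change — [hanmentu]
  Rule 3 Degemination: no change — [hanmentu]
  Rule 4 Regressive Voicing Assimilation: no change — [hanmentu]
  Rule 5 Apocope: [hanmentu] → [hanment]
/ifefpab/:
  Rule 1 Intervocalic Voicing: [ifefpab] → [ivefpab]
  Rule 2 Final Devoicing: [ivefpab] → [ivefpap]
  Rule 3 Degemination: no change — [ivefpap]
  Rule 4 Regressive Voicing Assimilation: no change — [ivefpap]
  Rule 5 Apocope: no change — [ivefpap]
/etikoduv/:
  Rule 1 Intervocalic Voicing: [etikoduv] → [edigoduv]
  Rule 2 Final Devoicing: [edigoduv] → [edigoduf]
  Rule 3 Degemination: no change — [edigoduf]
  Rule 4 Regressive Voicing Assimilation: no change — [edigoduf]
  Rule 5 Apocope: no change — [edigoduf]

[hanment], [ivefpap], [edigoduf]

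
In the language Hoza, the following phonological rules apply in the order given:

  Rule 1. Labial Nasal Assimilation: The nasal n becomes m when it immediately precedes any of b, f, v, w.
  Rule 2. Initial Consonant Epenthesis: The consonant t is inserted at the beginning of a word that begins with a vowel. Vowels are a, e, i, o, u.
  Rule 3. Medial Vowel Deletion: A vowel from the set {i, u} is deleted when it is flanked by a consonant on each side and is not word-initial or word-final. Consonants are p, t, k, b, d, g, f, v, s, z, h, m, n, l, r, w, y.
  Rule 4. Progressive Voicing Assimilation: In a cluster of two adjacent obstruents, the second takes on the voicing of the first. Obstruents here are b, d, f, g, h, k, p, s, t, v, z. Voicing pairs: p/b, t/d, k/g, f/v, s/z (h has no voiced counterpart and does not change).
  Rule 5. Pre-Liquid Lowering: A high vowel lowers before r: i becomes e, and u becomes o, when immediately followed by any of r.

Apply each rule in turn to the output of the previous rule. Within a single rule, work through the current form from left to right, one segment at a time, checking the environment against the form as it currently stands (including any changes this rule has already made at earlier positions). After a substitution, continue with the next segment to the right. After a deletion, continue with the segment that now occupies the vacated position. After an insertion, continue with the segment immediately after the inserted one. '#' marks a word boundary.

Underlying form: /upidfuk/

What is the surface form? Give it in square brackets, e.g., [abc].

[tptfk]

Rule 1 Labial Nasal Assimilation: no change — [upidfuk]
Rule 2 Initial Consonant Epenthesis: [upidfuk] → [tupidfuk]
Rule 3 Medial Vowel Deletion: [tupidfuk] → [tpdfk]
Rule 4 Progressive Voicing Assimilation: [tpdfk] → [tptfk]
Rule 5 Pre-Liquid Lowering: no change — [tptfk]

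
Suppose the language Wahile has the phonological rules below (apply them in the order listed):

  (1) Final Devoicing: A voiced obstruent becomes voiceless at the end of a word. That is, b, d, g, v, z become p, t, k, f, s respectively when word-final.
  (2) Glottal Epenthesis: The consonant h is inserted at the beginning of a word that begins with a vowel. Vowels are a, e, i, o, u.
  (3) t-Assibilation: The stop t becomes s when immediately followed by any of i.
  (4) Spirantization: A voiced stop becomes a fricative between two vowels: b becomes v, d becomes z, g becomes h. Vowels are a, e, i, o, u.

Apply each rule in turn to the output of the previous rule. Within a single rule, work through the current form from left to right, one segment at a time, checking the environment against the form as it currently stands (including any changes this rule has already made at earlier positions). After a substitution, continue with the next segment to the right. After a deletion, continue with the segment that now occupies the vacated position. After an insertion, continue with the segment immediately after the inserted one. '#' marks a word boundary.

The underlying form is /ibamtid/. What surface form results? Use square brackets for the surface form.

[hivamsit]

(1) Final Devoicing: [ibamtid] → [ibamtit]
(2) Glottal Epenthesis: [ibamtit] → [hibamtit]
(3) t-Assibilation: [hibamtit] → [hibamsit]
(4) Spirantization: [hibamsit] → [hivamsit]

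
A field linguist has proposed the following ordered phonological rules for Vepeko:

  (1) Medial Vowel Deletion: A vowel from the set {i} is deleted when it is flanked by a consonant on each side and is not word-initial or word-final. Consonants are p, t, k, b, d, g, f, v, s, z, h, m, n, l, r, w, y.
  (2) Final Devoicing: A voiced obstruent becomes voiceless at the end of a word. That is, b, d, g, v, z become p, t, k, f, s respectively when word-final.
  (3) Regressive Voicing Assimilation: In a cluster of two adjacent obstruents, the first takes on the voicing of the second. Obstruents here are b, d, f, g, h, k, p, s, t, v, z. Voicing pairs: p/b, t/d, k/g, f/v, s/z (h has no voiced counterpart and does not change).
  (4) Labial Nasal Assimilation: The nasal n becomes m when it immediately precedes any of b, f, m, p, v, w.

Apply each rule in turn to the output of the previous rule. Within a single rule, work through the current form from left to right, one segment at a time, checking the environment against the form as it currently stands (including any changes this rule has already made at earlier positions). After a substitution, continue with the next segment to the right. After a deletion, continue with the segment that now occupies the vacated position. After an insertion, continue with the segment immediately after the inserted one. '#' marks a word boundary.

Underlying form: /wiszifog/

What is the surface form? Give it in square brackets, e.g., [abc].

[wzsfok]

(1) Medial Vowel Deletion: [wiszifog] → [wszfog]
(2) Final Devoicing: [wszfog] → [wszfok]
(3) Regressive Voicing Assimilation: [wszfok] → [wzsfok]
(4) Labial Nasal Assimilation: no change — [wzsfok]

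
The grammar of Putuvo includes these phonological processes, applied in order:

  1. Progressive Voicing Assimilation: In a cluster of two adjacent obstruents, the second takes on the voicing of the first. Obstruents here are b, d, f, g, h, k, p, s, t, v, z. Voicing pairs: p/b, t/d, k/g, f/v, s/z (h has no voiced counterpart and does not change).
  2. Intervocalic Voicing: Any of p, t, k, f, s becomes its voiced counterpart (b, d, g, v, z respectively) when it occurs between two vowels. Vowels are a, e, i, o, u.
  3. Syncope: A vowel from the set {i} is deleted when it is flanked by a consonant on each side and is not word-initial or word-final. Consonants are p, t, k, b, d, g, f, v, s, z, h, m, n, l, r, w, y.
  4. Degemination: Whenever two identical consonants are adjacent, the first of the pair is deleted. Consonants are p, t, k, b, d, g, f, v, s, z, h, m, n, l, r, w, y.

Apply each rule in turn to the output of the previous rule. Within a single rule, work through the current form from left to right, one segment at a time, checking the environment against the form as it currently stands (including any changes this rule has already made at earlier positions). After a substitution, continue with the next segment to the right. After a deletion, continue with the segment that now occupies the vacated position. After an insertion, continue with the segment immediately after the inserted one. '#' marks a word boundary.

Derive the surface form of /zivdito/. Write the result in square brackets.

1 Progressive Voicing Assimilation: no change — [zivdito]
2 Intervocalic Voicing: [zivdito] → [zivdido]
3 Syncope: [zivdido] → [zvddo]
4 Degemination: [zvddo] → [zvdo]

[zvdo]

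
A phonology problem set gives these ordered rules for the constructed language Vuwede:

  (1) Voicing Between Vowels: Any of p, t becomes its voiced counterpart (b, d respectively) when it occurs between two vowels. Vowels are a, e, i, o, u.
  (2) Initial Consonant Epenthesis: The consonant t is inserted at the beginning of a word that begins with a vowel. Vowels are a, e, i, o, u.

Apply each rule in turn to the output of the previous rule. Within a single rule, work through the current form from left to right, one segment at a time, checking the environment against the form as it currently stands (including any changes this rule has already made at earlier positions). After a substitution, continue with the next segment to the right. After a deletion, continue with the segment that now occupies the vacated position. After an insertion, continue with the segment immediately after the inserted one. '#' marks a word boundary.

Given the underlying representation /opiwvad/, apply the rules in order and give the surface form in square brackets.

[tobiwvad]

(1) Voicing Between Vowels: [opiwvad] → [obiwvad]
(2) Initial Consonant Epenthesis: [obiwvad] → [tobiwvad]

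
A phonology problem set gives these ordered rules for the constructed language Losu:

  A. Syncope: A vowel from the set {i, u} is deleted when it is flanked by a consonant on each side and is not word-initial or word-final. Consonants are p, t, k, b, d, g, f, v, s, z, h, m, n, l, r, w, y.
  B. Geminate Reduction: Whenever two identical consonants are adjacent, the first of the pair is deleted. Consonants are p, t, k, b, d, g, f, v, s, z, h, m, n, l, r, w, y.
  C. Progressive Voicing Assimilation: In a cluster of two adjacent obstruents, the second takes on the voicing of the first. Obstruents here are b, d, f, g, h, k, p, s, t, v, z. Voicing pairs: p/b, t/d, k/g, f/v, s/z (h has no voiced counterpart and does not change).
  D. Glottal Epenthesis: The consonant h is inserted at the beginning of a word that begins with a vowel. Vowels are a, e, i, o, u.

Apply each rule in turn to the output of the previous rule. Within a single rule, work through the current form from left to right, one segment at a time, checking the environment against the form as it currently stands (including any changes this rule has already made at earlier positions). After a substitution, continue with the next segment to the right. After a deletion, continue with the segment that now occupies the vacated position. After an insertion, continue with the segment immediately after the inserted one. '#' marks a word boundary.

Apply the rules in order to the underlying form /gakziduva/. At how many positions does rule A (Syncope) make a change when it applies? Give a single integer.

A Syncope: [gakziduva] → [gakzdva]
B Geminate Reduction: no change — [gakzdva]
C Progressive Voicing Assimilation: [gakzdva] → [gakstfa]
D Glottal Epenthesis: no change — [gakstfa]
Rule A changed 2 position(s).

2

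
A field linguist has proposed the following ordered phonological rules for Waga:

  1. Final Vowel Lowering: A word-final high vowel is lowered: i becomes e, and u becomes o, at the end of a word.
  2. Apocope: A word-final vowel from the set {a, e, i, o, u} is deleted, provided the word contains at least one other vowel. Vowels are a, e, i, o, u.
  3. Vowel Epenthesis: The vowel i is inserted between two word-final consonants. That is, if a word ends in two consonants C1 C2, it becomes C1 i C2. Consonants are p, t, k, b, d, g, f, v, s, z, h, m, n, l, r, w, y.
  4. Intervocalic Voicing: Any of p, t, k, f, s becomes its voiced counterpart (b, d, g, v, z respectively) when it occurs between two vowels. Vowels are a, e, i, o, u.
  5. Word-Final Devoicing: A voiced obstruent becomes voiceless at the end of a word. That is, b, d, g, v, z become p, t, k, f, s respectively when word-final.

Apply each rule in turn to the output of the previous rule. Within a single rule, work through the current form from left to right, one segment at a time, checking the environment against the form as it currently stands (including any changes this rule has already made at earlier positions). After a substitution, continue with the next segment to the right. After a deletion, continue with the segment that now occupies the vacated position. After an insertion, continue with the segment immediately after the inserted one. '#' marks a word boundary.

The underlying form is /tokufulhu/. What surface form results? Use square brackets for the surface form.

[toguvulih]

1 Final Vowel Lowering: [tokufulhu] → [tokufulho]
2 Apocope: [tokufulho] → [tokufulh]
3 Vowel Epenthesis: [tokufulh] → [tokufulih]
4 Intervocalic Voicing: [tokufulih] → [toguvulih]
5 Word-Final Devoicing: no change — [toguvulih]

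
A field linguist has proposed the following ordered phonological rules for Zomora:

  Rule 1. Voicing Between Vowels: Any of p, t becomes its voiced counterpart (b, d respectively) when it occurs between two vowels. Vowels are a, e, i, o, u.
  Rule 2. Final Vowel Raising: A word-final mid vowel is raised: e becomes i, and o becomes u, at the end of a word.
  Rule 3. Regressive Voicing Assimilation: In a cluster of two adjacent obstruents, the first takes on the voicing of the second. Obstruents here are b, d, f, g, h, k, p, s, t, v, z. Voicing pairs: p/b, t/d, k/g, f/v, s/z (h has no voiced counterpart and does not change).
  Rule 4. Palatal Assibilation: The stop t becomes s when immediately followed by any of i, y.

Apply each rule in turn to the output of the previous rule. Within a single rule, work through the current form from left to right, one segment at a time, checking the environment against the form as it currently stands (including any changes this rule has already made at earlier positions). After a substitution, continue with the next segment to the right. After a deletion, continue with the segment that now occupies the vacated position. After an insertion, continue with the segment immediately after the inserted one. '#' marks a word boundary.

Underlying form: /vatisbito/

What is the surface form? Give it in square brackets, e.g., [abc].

[vadizbidu]

Rule 1 Voicing Between Vowels: [vatisbito] → [vadisbido]
Rule 2 Final Vowel Raising: [vadisbido] → [vadisbidu]
Rule 3 Regressive Voicing Assimilation: [vadisbidu] → [vadizbidu]
Rule 4 Palatal Assibilation: no change — [vadizbidu]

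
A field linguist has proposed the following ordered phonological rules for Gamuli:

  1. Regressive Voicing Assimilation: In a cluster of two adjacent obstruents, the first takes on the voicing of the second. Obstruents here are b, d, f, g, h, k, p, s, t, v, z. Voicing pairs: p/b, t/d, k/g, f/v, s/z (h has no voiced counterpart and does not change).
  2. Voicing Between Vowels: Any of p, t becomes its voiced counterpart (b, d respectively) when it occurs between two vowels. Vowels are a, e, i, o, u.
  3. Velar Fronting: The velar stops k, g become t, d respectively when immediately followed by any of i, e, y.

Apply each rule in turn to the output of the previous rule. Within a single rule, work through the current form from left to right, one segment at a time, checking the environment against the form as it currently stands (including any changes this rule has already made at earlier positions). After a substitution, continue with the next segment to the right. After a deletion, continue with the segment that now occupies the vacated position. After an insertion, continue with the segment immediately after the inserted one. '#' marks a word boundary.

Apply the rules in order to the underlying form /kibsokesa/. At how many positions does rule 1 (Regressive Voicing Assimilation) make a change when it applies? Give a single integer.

1 Regressive Voicing Assimilation: [kibsokesa] → [kipsokesa]
2 Voicing Between Vowels: no change — [kipsokesa]
3 Velar Fronting: [kipsokesa] → [tipsotesa]
Rule 1 changed 1 position(s).

1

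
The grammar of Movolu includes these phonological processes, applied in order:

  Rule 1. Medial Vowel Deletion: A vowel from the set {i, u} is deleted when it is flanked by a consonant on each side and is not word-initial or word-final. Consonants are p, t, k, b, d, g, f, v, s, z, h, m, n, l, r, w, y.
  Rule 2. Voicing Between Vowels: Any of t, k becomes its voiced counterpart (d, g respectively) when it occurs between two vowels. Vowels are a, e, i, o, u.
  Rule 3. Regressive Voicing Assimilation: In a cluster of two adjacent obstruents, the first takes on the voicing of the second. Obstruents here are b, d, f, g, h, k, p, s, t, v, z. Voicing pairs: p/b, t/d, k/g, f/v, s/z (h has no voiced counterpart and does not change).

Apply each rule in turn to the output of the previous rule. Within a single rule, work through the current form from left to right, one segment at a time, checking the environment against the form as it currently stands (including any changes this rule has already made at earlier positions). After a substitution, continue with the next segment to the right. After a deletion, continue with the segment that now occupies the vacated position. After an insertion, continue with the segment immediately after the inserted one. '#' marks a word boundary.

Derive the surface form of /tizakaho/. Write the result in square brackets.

Rule 1 Medial Vowel Deletion: [tizakaho] → [tzakaho]
Rule 2 Voicing Between Vowels: [tzakaho] → [tzagaho]
Rule 3 Regressive Voicing Assimilation: [tzagaho] → [dzagaho]

[dzagaho]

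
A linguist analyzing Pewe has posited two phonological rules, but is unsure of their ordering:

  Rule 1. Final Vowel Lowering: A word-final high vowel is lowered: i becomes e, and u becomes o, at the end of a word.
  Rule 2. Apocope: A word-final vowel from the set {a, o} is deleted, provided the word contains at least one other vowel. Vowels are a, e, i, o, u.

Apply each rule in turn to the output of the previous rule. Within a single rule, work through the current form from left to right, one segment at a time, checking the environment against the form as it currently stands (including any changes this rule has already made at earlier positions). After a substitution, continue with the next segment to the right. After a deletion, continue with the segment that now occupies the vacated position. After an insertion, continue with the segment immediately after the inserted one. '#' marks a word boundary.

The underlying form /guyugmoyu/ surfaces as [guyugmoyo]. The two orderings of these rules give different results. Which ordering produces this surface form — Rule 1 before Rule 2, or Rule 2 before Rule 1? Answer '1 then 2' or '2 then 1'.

Order 1 then 2:
  1 Final Vowel Lowering: [guyugmoyu] → [guyugmoyo]
  2 Apocope: [guyugmoyo] → [guyugmoy]
  result: [guyugmoy]
Order 2 then 1:
  2 Apocope: no change — [guyugmoyu]
  1 Final Vowel Lowering: [guyugmoyu] → [guyugmoyo]
  result: [guyugmoyo]

2 then 1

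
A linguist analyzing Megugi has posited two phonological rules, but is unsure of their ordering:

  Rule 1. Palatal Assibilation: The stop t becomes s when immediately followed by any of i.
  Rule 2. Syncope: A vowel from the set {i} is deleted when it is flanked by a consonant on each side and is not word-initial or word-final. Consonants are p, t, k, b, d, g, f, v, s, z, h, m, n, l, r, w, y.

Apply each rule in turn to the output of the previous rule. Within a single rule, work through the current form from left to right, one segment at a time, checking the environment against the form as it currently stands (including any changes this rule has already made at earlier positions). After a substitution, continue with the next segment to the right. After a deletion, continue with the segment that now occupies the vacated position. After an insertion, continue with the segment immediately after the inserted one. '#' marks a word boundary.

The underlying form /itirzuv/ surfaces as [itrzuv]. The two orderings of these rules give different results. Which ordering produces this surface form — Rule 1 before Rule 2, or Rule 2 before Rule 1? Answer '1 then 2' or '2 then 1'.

Order 1 then 2:
  1 Palatal Assibilation: [itirzuv] → [isirzuv]
  2 Syncope: [isirzuv] → [isrzuv]
  result: [isrzuv]
Order 2 then 1:
  2 Syncope: [itirzuv] → [itrzuv]
  1 Palatal Assibilation: no change — [itrzuv]
  result: [itrzuv]

2 then 1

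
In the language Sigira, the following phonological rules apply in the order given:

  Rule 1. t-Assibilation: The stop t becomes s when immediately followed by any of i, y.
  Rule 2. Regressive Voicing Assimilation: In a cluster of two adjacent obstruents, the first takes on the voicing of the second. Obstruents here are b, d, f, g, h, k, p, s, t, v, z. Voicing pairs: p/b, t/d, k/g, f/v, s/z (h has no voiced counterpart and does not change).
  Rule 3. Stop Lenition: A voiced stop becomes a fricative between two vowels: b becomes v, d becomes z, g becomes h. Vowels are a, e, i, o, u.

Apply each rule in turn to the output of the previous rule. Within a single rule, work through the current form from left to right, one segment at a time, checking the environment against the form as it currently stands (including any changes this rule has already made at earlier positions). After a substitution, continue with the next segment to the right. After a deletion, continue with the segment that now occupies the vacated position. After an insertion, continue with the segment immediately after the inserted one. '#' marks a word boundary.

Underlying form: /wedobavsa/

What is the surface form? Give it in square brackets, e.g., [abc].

Rule 1 t-Assibilation: no change — [wedobavsa]
Rule 2 Regressive Voicing Assimilation: [wedobavsa] → [wedobafsa]
Rule 3 Stop Lenition: [wedobafsa] → [wezovafsa]

[wezovafsa]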